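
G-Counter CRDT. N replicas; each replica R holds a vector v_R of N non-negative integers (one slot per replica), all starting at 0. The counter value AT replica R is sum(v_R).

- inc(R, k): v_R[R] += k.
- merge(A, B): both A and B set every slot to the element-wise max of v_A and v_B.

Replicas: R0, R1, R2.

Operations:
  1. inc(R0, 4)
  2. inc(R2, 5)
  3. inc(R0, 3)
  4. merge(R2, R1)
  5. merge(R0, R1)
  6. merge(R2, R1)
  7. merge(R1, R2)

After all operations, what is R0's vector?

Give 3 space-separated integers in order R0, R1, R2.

Op 1: inc R0 by 4 -> R0=(4,0,0) value=4
Op 2: inc R2 by 5 -> R2=(0,0,5) value=5
Op 3: inc R0 by 3 -> R0=(7,0,0) value=7
Op 4: merge R2<->R1 -> R2=(0,0,5) R1=(0,0,5)
Op 5: merge R0<->R1 -> R0=(7,0,5) R1=(7,0,5)
Op 6: merge R2<->R1 -> R2=(7,0,5) R1=(7,0,5)
Op 7: merge R1<->R2 -> R1=(7,0,5) R2=(7,0,5)

Answer: 7 0 5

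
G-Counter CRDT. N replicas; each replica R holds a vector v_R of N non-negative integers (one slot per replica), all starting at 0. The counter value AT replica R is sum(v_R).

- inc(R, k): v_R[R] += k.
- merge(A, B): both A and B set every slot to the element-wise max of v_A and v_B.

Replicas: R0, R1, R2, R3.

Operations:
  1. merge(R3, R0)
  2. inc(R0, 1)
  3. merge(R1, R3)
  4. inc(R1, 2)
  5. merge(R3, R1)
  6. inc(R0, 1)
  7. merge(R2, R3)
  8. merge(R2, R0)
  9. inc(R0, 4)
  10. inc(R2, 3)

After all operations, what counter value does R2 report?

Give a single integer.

Op 1: merge R3<->R0 -> R3=(0,0,0,0) R0=(0,0,0,0)
Op 2: inc R0 by 1 -> R0=(1,0,0,0) value=1
Op 3: merge R1<->R3 -> R1=(0,0,0,0) R3=(0,0,0,0)
Op 4: inc R1 by 2 -> R1=(0,2,0,0) value=2
Op 5: merge R3<->R1 -> R3=(0,2,0,0) R1=(0,2,0,0)
Op 6: inc R0 by 1 -> R0=(2,0,0,0) value=2
Op 7: merge R2<->R3 -> R2=(0,2,0,0) R3=(0,2,0,0)
Op 8: merge R2<->R0 -> R2=(2,2,0,0) R0=(2,2,0,0)
Op 9: inc R0 by 4 -> R0=(6,2,0,0) value=8
Op 10: inc R2 by 3 -> R2=(2,2,3,0) value=7

Answer: 7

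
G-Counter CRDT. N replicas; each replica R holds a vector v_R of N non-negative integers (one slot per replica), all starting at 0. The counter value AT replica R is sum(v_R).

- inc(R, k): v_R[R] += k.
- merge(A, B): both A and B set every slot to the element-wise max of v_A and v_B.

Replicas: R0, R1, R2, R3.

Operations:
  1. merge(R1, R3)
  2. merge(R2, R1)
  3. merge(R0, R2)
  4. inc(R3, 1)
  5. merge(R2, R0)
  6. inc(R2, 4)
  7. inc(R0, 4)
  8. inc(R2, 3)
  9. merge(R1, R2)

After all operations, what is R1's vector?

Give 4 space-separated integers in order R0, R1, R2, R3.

Answer: 0 0 7 0

Derivation:
Op 1: merge R1<->R3 -> R1=(0,0,0,0) R3=(0,0,0,0)
Op 2: merge R2<->R1 -> R2=(0,0,0,0) R1=(0,0,0,0)
Op 3: merge R0<->R2 -> R0=(0,0,0,0) R2=(0,0,0,0)
Op 4: inc R3 by 1 -> R3=(0,0,0,1) value=1
Op 5: merge R2<->R0 -> R2=(0,0,0,0) R0=(0,0,0,0)
Op 6: inc R2 by 4 -> R2=(0,0,4,0) value=4
Op 7: inc R0 by 4 -> R0=(4,0,0,0) value=4
Op 8: inc R2 by 3 -> R2=(0,0,7,0) value=7
Op 9: merge R1<->R2 -> R1=(0,0,7,0) R2=(0,0,7,0)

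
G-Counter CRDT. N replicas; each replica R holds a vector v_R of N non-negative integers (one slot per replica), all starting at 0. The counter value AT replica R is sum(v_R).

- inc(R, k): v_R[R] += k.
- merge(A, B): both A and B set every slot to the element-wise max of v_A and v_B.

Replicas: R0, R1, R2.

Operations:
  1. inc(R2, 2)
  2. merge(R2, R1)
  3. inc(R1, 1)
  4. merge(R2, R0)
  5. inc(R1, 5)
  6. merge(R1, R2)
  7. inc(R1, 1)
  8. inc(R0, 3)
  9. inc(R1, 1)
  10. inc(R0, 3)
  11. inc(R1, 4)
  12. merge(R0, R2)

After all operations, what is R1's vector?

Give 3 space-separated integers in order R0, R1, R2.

Op 1: inc R2 by 2 -> R2=(0,0,2) value=2
Op 2: merge R2<->R1 -> R2=(0,0,2) R1=(0,0,2)
Op 3: inc R1 by 1 -> R1=(0,1,2) value=3
Op 4: merge R2<->R0 -> R2=(0,0,2) R0=(0,0,2)
Op 5: inc R1 by 5 -> R1=(0,6,2) value=8
Op 6: merge R1<->R2 -> R1=(0,6,2) R2=(0,6,2)
Op 7: inc R1 by 1 -> R1=(0,7,2) value=9
Op 8: inc R0 by 3 -> R0=(3,0,2) value=5
Op 9: inc R1 by 1 -> R1=(0,8,2) value=10
Op 10: inc R0 by 3 -> R0=(6,0,2) value=8
Op 11: inc R1 by 4 -> R1=(0,12,2) value=14
Op 12: merge R0<->R2 -> R0=(6,6,2) R2=(6,6,2)

Answer: 0 12 2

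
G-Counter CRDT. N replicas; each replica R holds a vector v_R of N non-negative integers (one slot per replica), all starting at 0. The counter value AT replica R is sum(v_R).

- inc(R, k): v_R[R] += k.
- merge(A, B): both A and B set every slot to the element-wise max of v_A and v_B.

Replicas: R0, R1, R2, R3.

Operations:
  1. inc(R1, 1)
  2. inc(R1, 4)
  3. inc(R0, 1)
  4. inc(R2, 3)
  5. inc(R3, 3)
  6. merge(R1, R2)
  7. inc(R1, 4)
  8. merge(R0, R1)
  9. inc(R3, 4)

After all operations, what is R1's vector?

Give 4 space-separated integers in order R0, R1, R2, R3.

Op 1: inc R1 by 1 -> R1=(0,1,0,0) value=1
Op 2: inc R1 by 4 -> R1=(0,5,0,0) value=5
Op 3: inc R0 by 1 -> R0=(1,0,0,0) value=1
Op 4: inc R2 by 3 -> R2=(0,0,3,0) value=3
Op 5: inc R3 by 3 -> R3=(0,0,0,3) value=3
Op 6: merge R1<->R2 -> R1=(0,5,3,0) R2=(0,5,3,0)
Op 7: inc R1 by 4 -> R1=(0,9,3,0) value=12
Op 8: merge R0<->R1 -> R0=(1,9,3,0) R1=(1,9,3,0)
Op 9: inc R3 by 4 -> R3=(0,0,0,7) value=7

Answer: 1 9 3 0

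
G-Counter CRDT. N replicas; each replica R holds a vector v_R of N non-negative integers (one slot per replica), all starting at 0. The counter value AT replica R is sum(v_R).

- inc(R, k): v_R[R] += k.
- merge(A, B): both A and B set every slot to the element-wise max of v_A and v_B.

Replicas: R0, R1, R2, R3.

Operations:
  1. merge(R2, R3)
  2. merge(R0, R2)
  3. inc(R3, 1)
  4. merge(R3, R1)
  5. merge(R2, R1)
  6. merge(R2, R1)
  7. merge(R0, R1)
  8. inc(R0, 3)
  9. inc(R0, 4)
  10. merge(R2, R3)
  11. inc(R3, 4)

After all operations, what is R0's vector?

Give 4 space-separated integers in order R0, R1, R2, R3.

Answer: 7 0 0 1

Derivation:
Op 1: merge R2<->R3 -> R2=(0,0,0,0) R3=(0,0,0,0)
Op 2: merge R0<->R2 -> R0=(0,0,0,0) R2=(0,0,0,0)
Op 3: inc R3 by 1 -> R3=(0,0,0,1) value=1
Op 4: merge R3<->R1 -> R3=(0,0,0,1) R1=(0,0,0,1)
Op 5: merge R2<->R1 -> R2=(0,0,0,1) R1=(0,0,0,1)
Op 6: merge R2<->R1 -> R2=(0,0,0,1) R1=(0,0,0,1)
Op 7: merge R0<->R1 -> R0=(0,0,0,1) R1=(0,0,0,1)
Op 8: inc R0 by 3 -> R0=(3,0,0,1) value=4
Op 9: inc R0 by 4 -> R0=(7,0,0,1) value=8
Op 10: merge R2<->R3 -> R2=(0,0,0,1) R3=(0,0,0,1)
Op 11: inc R3 by 4 -> R3=(0,0,0,5) value=5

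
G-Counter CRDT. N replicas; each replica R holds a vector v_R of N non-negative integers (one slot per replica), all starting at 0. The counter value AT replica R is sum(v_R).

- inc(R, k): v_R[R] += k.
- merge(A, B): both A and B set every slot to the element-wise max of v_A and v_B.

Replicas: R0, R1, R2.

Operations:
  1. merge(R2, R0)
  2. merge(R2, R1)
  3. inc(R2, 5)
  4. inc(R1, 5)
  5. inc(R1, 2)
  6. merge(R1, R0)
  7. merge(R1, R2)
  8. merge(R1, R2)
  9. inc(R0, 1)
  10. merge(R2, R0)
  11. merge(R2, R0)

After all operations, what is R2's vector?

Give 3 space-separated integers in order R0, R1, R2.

Op 1: merge R2<->R0 -> R2=(0,0,0) R0=(0,0,0)
Op 2: merge R2<->R1 -> R2=(0,0,0) R1=(0,0,0)
Op 3: inc R2 by 5 -> R2=(0,0,5) value=5
Op 4: inc R1 by 5 -> R1=(0,5,0) value=5
Op 5: inc R1 by 2 -> R1=(0,7,0) value=7
Op 6: merge R1<->R0 -> R1=(0,7,0) R0=(0,7,0)
Op 7: merge R1<->R2 -> R1=(0,7,5) R2=(0,7,5)
Op 8: merge R1<->R2 -> R1=(0,7,5) R2=(0,7,5)
Op 9: inc R0 by 1 -> R0=(1,7,0) value=8
Op 10: merge R2<->R0 -> R2=(1,7,5) R0=(1,7,5)
Op 11: merge R2<->R0 -> R2=(1,7,5) R0=(1,7,5)

Answer: 1 7 5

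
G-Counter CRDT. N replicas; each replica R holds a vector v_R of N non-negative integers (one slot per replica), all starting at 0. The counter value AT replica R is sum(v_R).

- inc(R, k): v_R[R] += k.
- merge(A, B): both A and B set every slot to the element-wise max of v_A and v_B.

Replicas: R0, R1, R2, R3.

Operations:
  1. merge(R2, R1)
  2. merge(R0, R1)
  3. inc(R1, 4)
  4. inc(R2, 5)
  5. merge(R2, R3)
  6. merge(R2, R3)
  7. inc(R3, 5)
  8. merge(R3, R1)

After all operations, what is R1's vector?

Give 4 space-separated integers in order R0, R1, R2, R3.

Op 1: merge R2<->R1 -> R2=(0,0,0,0) R1=(0,0,0,0)
Op 2: merge R0<->R1 -> R0=(0,0,0,0) R1=(0,0,0,0)
Op 3: inc R1 by 4 -> R1=(0,4,0,0) value=4
Op 4: inc R2 by 5 -> R2=(0,0,5,0) value=5
Op 5: merge R2<->R3 -> R2=(0,0,5,0) R3=(0,0,5,0)
Op 6: merge R2<->R3 -> R2=(0,0,5,0) R3=(0,0,5,0)
Op 7: inc R3 by 5 -> R3=(0,0,5,5) value=10
Op 8: merge R3<->R1 -> R3=(0,4,5,5) R1=(0,4,5,5)

Answer: 0 4 5 5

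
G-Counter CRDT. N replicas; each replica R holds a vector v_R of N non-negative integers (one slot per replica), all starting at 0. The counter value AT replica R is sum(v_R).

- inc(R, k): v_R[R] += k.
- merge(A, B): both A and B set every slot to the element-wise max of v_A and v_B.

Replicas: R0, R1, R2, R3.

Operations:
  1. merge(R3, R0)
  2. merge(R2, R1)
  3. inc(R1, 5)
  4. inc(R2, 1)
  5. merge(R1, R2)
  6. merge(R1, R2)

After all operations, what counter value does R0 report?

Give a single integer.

Answer: 0

Derivation:
Op 1: merge R3<->R0 -> R3=(0,0,0,0) R0=(0,0,0,0)
Op 2: merge R2<->R1 -> R2=(0,0,0,0) R1=(0,0,0,0)
Op 3: inc R1 by 5 -> R1=(0,5,0,0) value=5
Op 4: inc R2 by 1 -> R2=(0,0,1,0) value=1
Op 5: merge R1<->R2 -> R1=(0,5,1,0) R2=(0,5,1,0)
Op 6: merge R1<->R2 -> R1=(0,5,1,0) R2=(0,5,1,0)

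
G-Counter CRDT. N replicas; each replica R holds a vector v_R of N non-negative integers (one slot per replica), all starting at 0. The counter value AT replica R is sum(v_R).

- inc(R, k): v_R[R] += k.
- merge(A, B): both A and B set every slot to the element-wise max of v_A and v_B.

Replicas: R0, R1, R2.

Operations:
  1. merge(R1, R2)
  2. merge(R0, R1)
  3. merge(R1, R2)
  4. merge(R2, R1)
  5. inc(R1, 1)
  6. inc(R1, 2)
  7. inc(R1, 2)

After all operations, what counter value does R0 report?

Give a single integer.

Op 1: merge R1<->R2 -> R1=(0,0,0) R2=(0,0,0)
Op 2: merge R0<->R1 -> R0=(0,0,0) R1=(0,0,0)
Op 3: merge R1<->R2 -> R1=(0,0,0) R2=(0,0,0)
Op 4: merge R2<->R1 -> R2=(0,0,0) R1=(0,0,0)
Op 5: inc R1 by 1 -> R1=(0,1,0) value=1
Op 6: inc R1 by 2 -> R1=(0,3,0) value=3
Op 7: inc R1 by 2 -> R1=(0,5,0) value=5

Answer: 0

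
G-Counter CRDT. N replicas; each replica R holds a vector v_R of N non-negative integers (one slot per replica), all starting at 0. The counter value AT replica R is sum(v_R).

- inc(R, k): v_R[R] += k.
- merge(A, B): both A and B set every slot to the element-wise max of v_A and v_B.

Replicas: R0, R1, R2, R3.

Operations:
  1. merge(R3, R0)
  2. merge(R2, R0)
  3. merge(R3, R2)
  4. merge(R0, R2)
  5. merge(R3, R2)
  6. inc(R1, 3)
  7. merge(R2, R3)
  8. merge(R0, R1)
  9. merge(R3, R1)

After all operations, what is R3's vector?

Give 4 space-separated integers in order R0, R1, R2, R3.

Op 1: merge R3<->R0 -> R3=(0,0,0,0) R0=(0,0,0,0)
Op 2: merge R2<->R0 -> R2=(0,0,0,0) R0=(0,0,0,0)
Op 3: merge R3<->R2 -> R3=(0,0,0,0) R2=(0,0,0,0)
Op 4: merge R0<->R2 -> R0=(0,0,0,0) R2=(0,0,0,0)
Op 5: merge R3<->R2 -> R3=(0,0,0,0) R2=(0,0,0,0)
Op 6: inc R1 by 3 -> R1=(0,3,0,0) value=3
Op 7: merge R2<->R3 -> R2=(0,0,0,0) R3=(0,0,0,0)
Op 8: merge R0<->R1 -> R0=(0,3,0,0) R1=(0,3,0,0)
Op 9: merge R3<->R1 -> R3=(0,3,0,0) R1=(0,3,0,0)

Answer: 0 3 0 0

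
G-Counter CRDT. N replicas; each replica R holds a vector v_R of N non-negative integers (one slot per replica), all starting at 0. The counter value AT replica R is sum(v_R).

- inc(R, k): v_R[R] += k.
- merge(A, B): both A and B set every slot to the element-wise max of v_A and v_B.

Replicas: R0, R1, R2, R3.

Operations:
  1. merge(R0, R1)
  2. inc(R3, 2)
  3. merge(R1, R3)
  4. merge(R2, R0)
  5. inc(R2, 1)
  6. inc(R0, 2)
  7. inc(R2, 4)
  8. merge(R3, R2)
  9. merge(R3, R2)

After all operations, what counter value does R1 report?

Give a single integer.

Answer: 2

Derivation:
Op 1: merge R0<->R1 -> R0=(0,0,0,0) R1=(0,0,0,0)
Op 2: inc R3 by 2 -> R3=(0,0,0,2) value=2
Op 3: merge R1<->R3 -> R1=(0,0,0,2) R3=(0,0,0,2)
Op 4: merge R2<->R0 -> R2=(0,0,0,0) R0=(0,0,0,0)
Op 5: inc R2 by 1 -> R2=(0,0,1,0) value=1
Op 6: inc R0 by 2 -> R0=(2,0,0,0) value=2
Op 7: inc R2 by 4 -> R2=(0,0,5,0) value=5
Op 8: merge R3<->R2 -> R3=(0,0,5,2) R2=(0,0,5,2)
Op 9: merge R3<->R2 -> R3=(0,0,5,2) R2=(0,0,5,2)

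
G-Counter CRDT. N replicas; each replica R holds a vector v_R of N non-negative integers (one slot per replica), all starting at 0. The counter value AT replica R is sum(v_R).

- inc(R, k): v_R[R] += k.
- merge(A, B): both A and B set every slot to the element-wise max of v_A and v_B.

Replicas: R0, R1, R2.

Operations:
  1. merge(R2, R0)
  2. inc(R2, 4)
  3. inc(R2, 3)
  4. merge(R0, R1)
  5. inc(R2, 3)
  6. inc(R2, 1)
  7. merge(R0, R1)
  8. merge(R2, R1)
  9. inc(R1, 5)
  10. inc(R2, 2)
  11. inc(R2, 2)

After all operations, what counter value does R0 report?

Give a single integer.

Answer: 0

Derivation:
Op 1: merge R2<->R0 -> R2=(0,0,0) R0=(0,0,0)
Op 2: inc R2 by 4 -> R2=(0,0,4) value=4
Op 3: inc R2 by 3 -> R2=(0,0,7) value=7
Op 4: merge R0<->R1 -> R0=(0,0,0) R1=(0,0,0)
Op 5: inc R2 by 3 -> R2=(0,0,10) value=10
Op 6: inc R2 by 1 -> R2=(0,0,11) value=11
Op 7: merge R0<->R1 -> R0=(0,0,0) R1=(0,0,0)
Op 8: merge R2<->R1 -> R2=(0,0,11) R1=(0,0,11)
Op 9: inc R1 by 5 -> R1=(0,5,11) value=16
Op 10: inc R2 by 2 -> R2=(0,0,13) value=13
Op 11: inc R2 by 2 -> R2=(0,0,15) value=15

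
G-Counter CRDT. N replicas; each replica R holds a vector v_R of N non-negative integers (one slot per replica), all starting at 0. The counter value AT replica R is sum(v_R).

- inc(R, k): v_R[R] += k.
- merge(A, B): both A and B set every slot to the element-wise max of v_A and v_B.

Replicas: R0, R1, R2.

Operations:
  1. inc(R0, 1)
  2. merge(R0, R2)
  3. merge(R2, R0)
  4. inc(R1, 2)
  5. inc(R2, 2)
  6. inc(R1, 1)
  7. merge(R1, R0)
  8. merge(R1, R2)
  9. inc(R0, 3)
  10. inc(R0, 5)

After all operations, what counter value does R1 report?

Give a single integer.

Answer: 6

Derivation:
Op 1: inc R0 by 1 -> R0=(1,0,0) value=1
Op 2: merge R0<->R2 -> R0=(1,0,0) R2=(1,0,0)
Op 3: merge R2<->R0 -> R2=(1,0,0) R0=(1,0,0)
Op 4: inc R1 by 2 -> R1=(0,2,0) value=2
Op 5: inc R2 by 2 -> R2=(1,0,2) value=3
Op 6: inc R1 by 1 -> R1=(0,3,0) value=3
Op 7: merge R1<->R0 -> R1=(1,3,0) R0=(1,3,0)
Op 8: merge R1<->R2 -> R1=(1,3,2) R2=(1,3,2)
Op 9: inc R0 by 3 -> R0=(4,3,0) value=7
Op 10: inc R0 by 5 -> R0=(9,3,0) value=12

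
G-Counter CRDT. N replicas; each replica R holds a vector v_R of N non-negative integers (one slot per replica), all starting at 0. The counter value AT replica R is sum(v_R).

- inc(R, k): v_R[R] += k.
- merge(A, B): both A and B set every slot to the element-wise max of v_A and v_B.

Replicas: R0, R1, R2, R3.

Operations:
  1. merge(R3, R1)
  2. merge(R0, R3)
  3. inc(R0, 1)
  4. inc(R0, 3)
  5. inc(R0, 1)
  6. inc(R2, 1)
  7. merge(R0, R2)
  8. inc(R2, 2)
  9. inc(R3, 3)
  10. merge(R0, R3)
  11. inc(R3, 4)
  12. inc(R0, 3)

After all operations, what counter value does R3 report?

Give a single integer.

Op 1: merge R3<->R1 -> R3=(0,0,0,0) R1=(0,0,0,0)
Op 2: merge R0<->R3 -> R0=(0,0,0,0) R3=(0,0,0,0)
Op 3: inc R0 by 1 -> R0=(1,0,0,0) value=1
Op 4: inc R0 by 3 -> R0=(4,0,0,0) value=4
Op 5: inc R0 by 1 -> R0=(5,0,0,0) value=5
Op 6: inc R2 by 1 -> R2=(0,0,1,0) value=1
Op 7: merge R0<->R2 -> R0=(5,0,1,0) R2=(5,0,1,0)
Op 8: inc R2 by 2 -> R2=(5,0,3,0) value=8
Op 9: inc R3 by 3 -> R3=(0,0,0,3) value=3
Op 10: merge R0<->R3 -> R0=(5,0,1,3) R3=(5,0,1,3)
Op 11: inc R3 by 4 -> R3=(5,0,1,7) value=13
Op 12: inc R0 by 3 -> R0=(8,0,1,3) value=12

Answer: 13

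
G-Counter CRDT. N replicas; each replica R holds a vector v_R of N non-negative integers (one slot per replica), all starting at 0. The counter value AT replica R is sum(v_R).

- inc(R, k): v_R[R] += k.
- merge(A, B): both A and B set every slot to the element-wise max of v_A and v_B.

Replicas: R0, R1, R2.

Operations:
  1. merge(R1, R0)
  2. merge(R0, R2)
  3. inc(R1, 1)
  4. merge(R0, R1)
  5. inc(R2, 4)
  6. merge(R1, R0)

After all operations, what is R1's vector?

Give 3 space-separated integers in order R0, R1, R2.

Answer: 0 1 0

Derivation:
Op 1: merge R1<->R0 -> R1=(0,0,0) R0=(0,0,0)
Op 2: merge R0<->R2 -> R0=(0,0,0) R2=(0,0,0)
Op 3: inc R1 by 1 -> R1=(0,1,0) value=1
Op 4: merge R0<->R1 -> R0=(0,1,0) R1=(0,1,0)
Op 5: inc R2 by 4 -> R2=(0,0,4) value=4
Op 6: merge R1<->R0 -> R1=(0,1,0) R0=(0,1,0)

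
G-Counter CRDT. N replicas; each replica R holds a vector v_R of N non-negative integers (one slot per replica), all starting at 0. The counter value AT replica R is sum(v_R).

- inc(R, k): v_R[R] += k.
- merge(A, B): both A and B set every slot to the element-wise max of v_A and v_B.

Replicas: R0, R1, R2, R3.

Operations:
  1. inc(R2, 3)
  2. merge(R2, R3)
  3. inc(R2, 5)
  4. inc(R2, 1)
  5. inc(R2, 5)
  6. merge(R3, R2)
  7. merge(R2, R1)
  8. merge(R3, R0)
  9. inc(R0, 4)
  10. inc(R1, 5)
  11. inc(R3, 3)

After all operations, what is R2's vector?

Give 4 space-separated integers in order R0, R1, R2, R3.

Op 1: inc R2 by 3 -> R2=(0,0,3,0) value=3
Op 2: merge R2<->R3 -> R2=(0,0,3,0) R3=(0,0,3,0)
Op 3: inc R2 by 5 -> R2=(0,0,8,0) value=8
Op 4: inc R2 by 1 -> R2=(0,0,9,0) value=9
Op 5: inc R2 by 5 -> R2=(0,0,14,0) value=14
Op 6: merge R3<->R2 -> R3=(0,0,14,0) R2=(0,0,14,0)
Op 7: merge R2<->R1 -> R2=(0,0,14,0) R1=(0,0,14,0)
Op 8: merge R3<->R0 -> R3=(0,0,14,0) R0=(0,0,14,0)
Op 9: inc R0 by 4 -> R0=(4,0,14,0) value=18
Op 10: inc R1 by 5 -> R1=(0,5,14,0) value=19
Op 11: inc R3 by 3 -> R3=(0,0,14,3) value=17

Answer: 0 0 14 0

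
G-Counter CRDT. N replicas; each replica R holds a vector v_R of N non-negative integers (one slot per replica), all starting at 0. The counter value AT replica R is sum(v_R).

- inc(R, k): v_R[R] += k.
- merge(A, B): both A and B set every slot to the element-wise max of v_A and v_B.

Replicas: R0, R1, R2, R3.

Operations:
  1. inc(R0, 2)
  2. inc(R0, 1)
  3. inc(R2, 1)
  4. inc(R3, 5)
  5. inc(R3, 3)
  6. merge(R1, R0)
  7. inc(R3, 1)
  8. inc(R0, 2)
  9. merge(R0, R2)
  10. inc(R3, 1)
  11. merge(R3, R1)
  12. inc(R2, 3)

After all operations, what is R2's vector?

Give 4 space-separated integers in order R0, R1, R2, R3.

Op 1: inc R0 by 2 -> R0=(2,0,0,0) value=2
Op 2: inc R0 by 1 -> R0=(3,0,0,0) value=3
Op 3: inc R2 by 1 -> R2=(0,0,1,0) value=1
Op 4: inc R3 by 5 -> R3=(0,0,0,5) value=5
Op 5: inc R3 by 3 -> R3=(0,0,0,8) value=8
Op 6: merge R1<->R0 -> R1=(3,0,0,0) R0=(3,0,0,0)
Op 7: inc R3 by 1 -> R3=(0,0,0,9) value=9
Op 8: inc R0 by 2 -> R0=(5,0,0,0) value=5
Op 9: merge R0<->R2 -> R0=(5,0,1,0) R2=(5,0,1,0)
Op 10: inc R3 by 1 -> R3=(0,0,0,10) value=10
Op 11: merge R3<->R1 -> R3=(3,0,0,10) R1=(3,0,0,10)
Op 12: inc R2 by 3 -> R2=(5,0,4,0) value=9

Answer: 5 0 4 0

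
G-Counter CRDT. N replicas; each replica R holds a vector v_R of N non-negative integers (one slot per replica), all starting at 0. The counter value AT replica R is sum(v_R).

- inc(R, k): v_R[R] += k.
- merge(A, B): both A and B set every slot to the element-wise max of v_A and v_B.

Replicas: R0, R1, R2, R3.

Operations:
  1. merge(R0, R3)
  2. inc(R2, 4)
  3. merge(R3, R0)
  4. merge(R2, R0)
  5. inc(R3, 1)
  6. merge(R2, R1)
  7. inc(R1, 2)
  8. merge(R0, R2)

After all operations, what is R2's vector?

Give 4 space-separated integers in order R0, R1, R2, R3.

Op 1: merge R0<->R3 -> R0=(0,0,0,0) R3=(0,0,0,0)
Op 2: inc R2 by 4 -> R2=(0,0,4,0) value=4
Op 3: merge R3<->R0 -> R3=(0,0,0,0) R0=(0,0,0,0)
Op 4: merge R2<->R0 -> R2=(0,0,4,0) R0=(0,0,4,0)
Op 5: inc R3 by 1 -> R3=(0,0,0,1) value=1
Op 6: merge R2<->R1 -> R2=(0,0,4,0) R1=(0,0,4,0)
Op 7: inc R1 by 2 -> R1=(0,2,4,0) value=6
Op 8: merge R0<->R2 -> R0=(0,0,4,0) R2=(0,0,4,0)

Answer: 0 0 4 0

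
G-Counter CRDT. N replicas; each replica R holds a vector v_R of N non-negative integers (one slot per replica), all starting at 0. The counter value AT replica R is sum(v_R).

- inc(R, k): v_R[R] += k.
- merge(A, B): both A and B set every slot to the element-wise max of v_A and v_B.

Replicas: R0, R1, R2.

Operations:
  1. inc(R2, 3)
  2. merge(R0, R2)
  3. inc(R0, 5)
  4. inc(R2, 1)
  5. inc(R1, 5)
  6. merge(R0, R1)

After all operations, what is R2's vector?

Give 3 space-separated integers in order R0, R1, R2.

Op 1: inc R2 by 3 -> R2=(0,0,3) value=3
Op 2: merge R0<->R2 -> R0=(0,0,3) R2=(0,0,3)
Op 3: inc R0 by 5 -> R0=(5,0,3) value=8
Op 4: inc R2 by 1 -> R2=(0,0,4) value=4
Op 5: inc R1 by 5 -> R1=(0,5,0) value=5
Op 6: merge R0<->R1 -> R0=(5,5,3) R1=(5,5,3)

Answer: 0 0 4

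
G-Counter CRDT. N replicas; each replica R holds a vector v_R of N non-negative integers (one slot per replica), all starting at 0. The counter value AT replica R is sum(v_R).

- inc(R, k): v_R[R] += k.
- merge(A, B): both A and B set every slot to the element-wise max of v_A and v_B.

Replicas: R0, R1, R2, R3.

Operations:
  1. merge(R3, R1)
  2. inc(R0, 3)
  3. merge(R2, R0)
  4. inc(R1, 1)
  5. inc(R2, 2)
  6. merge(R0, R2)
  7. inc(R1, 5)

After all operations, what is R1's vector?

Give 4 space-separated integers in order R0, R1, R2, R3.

Answer: 0 6 0 0

Derivation:
Op 1: merge R3<->R1 -> R3=(0,0,0,0) R1=(0,0,0,0)
Op 2: inc R0 by 3 -> R0=(3,0,0,0) value=3
Op 3: merge R2<->R0 -> R2=(3,0,0,0) R0=(3,0,0,0)
Op 4: inc R1 by 1 -> R1=(0,1,0,0) value=1
Op 5: inc R2 by 2 -> R2=(3,0,2,0) value=5
Op 6: merge R0<->R2 -> R0=(3,0,2,0) R2=(3,0,2,0)
Op 7: inc R1 by 5 -> R1=(0,6,0,0) value=6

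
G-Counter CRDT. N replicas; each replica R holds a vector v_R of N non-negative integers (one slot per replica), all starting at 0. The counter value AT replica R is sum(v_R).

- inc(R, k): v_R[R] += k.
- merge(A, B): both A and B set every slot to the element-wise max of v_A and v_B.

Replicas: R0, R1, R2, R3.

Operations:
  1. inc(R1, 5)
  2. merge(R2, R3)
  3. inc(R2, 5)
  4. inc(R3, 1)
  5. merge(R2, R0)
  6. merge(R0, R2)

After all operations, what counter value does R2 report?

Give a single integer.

Op 1: inc R1 by 5 -> R1=(0,5,0,0) value=5
Op 2: merge R2<->R3 -> R2=(0,0,0,0) R3=(0,0,0,0)
Op 3: inc R2 by 5 -> R2=(0,0,5,0) value=5
Op 4: inc R3 by 1 -> R3=(0,0,0,1) value=1
Op 5: merge R2<->R0 -> R2=(0,0,5,0) R0=(0,0,5,0)
Op 6: merge R0<->R2 -> R0=(0,0,5,0) R2=(0,0,5,0)

Answer: 5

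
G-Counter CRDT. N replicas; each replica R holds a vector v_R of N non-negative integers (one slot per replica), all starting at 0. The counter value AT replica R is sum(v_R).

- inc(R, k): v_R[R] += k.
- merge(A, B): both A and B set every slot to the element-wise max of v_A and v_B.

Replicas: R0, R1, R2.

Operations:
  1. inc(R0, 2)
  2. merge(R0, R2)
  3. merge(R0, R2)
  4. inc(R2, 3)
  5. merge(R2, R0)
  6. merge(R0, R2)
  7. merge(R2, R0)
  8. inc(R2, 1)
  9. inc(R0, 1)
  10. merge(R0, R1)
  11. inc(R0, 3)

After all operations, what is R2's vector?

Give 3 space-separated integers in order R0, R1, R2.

Op 1: inc R0 by 2 -> R0=(2,0,0) value=2
Op 2: merge R0<->R2 -> R0=(2,0,0) R2=(2,0,0)
Op 3: merge R0<->R2 -> R0=(2,0,0) R2=(2,0,0)
Op 4: inc R2 by 3 -> R2=(2,0,3) value=5
Op 5: merge R2<->R0 -> R2=(2,0,3) R0=(2,0,3)
Op 6: merge R0<->R2 -> R0=(2,0,3) R2=(2,0,3)
Op 7: merge R2<->R0 -> R2=(2,0,3) R0=(2,0,3)
Op 8: inc R2 by 1 -> R2=(2,0,4) value=6
Op 9: inc R0 by 1 -> R0=(3,0,3) value=6
Op 10: merge R0<->R1 -> R0=(3,0,3) R1=(3,0,3)
Op 11: inc R0 by 3 -> R0=(6,0,3) value=9

Answer: 2 0 4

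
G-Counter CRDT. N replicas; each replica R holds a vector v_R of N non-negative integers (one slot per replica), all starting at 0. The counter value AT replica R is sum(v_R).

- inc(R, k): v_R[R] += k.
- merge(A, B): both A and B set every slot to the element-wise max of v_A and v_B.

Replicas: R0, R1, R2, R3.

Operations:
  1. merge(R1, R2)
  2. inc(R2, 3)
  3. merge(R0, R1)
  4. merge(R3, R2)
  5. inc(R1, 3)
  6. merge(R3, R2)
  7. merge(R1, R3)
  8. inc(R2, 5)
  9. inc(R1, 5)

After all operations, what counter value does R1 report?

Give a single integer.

Answer: 11

Derivation:
Op 1: merge R1<->R2 -> R1=(0,0,0,0) R2=(0,0,0,0)
Op 2: inc R2 by 3 -> R2=(0,0,3,0) value=3
Op 3: merge R0<->R1 -> R0=(0,0,0,0) R1=(0,0,0,0)
Op 4: merge R3<->R2 -> R3=(0,0,3,0) R2=(0,0,3,0)
Op 5: inc R1 by 3 -> R1=(0,3,0,0) value=3
Op 6: merge R3<->R2 -> R3=(0,0,3,0) R2=(0,0,3,0)
Op 7: merge R1<->R3 -> R1=(0,3,3,0) R3=(0,3,3,0)
Op 8: inc R2 by 5 -> R2=(0,0,8,0) value=8
Op 9: inc R1 by 5 -> R1=(0,8,3,0) value=11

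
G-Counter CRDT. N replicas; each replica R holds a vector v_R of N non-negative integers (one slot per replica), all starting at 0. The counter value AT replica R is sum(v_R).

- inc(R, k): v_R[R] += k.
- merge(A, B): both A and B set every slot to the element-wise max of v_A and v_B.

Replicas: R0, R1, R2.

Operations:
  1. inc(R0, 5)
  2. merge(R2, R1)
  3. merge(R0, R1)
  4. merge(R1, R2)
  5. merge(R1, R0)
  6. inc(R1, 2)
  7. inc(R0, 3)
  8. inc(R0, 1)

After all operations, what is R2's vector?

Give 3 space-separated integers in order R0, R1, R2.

Answer: 5 0 0

Derivation:
Op 1: inc R0 by 5 -> R0=(5,0,0) value=5
Op 2: merge R2<->R1 -> R2=(0,0,0) R1=(0,0,0)
Op 3: merge R0<->R1 -> R0=(5,0,0) R1=(5,0,0)
Op 4: merge R1<->R2 -> R1=(5,0,0) R2=(5,0,0)
Op 5: merge R1<->R0 -> R1=(5,0,0) R0=(5,0,0)
Op 6: inc R1 by 2 -> R1=(5,2,0) value=7
Op 7: inc R0 by 3 -> R0=(8,0,0) value=8
Op 8: inc R0 by 1 -> R0=(9,0,0) value=9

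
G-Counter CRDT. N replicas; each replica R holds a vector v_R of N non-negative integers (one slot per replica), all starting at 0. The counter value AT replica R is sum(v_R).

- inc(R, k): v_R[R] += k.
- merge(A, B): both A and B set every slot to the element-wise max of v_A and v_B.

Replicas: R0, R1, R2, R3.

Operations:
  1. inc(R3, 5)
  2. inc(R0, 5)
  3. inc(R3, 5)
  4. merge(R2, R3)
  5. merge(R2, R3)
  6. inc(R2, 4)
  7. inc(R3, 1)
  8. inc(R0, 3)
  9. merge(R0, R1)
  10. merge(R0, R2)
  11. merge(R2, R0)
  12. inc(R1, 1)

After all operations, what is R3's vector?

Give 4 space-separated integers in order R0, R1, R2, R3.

Op 1: inc R3 by 5 -> R3=(0,0,0,5) value=5
Op 2: inc R0 by 5 -> R0=(5,0,0,0) value=5
Op 3: inc R3 by 5 -> R3=(0,0,0,10) value=10
Op 4: merge R2<->R3 -> R2=(0,0,0,10) R3=(0,0,0,10)
Op 5: merge R2<->R3 -> R2=(0,0,0,10) R3=(0,0,0,10)
Op 6: inc R2 by 4 -> R2=(0,0,4,10) value=14
Op 7: inc R3 by 1 -> R3=(0,0,0,11) value=11
Op 8: inc R0 by 3 -> R0=(8,0,0,0) value=8
Op 9: merge R0<->R1 -> R0=(8,0,0,0) R1=(8,0,0,0)
Op 10: merge R0<->R2 -> R0=(8,0,4,10) R2=(8,0,4,10)
Op 11: merge R2<->R0 -> R2=(8,0,4,10) R0=(8,0,4,10)
Op 12: inc R1 by 1 -> R1=(8,1,0,0) value=9

Answer: 0 0 0 11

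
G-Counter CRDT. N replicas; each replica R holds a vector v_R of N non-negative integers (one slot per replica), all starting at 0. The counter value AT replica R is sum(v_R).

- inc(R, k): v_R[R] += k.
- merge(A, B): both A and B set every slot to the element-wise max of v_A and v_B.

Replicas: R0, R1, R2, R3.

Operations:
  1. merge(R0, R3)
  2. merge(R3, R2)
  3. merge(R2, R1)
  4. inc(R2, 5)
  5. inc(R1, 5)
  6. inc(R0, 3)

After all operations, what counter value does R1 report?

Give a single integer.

Op 1: merge R0<->R3 -> R0=(0,0,0,0) R3=(0,0,0,0)
Op 2: merge R3<->R2 -> R3=(0,0,0,0) R2=(0,0,0,0)
Op 3: merge R2<->R1 -> R2=(0,0,0,0) R1=(0,0,0,0)
Op 4: inc R2 by 5 -> R2=(0,0,5,0) value=5
Op 5: inc R1 by 5 -> R1=(0,5,0,0) value=5
Op 6: inc R0 by 3 -> R0=(3,0,0,0) value=3

Answer: 5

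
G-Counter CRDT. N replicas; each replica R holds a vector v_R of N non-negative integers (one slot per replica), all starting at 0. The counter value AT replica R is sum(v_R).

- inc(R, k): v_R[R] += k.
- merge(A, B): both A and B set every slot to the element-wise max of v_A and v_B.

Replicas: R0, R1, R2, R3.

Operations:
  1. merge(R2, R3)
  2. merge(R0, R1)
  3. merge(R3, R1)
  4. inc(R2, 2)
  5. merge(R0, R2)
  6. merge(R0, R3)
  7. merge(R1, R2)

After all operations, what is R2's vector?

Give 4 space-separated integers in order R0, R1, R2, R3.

Answer: 0 0 2 0

Derivation:
Op 1: merge R2<->R3 -> R2=(0,0,0,0) R3=(0,0,0,0)
Op 2: merge R0<->R1 -> R0=(0,0,0,0) R1=(0,0,0,0)
Op 3: merge R3<->R1 -> R3=(0,0,0,0) R1=(0,0,0,0)
Op 4: inc R2 by 2 -> R2=(0,0,2,0) value=2
Op 5: merge R0<->R2 -> R0=(0,0,2,0) R2=(0,0,2,0)
Op 6: merge R0<->R3 -> R0=(0,0,2,0) R3=(0,0,2,0)
Op 7: merge R1<->R2 -> R1=(0,0,2,0) R2=(0,0,2,0)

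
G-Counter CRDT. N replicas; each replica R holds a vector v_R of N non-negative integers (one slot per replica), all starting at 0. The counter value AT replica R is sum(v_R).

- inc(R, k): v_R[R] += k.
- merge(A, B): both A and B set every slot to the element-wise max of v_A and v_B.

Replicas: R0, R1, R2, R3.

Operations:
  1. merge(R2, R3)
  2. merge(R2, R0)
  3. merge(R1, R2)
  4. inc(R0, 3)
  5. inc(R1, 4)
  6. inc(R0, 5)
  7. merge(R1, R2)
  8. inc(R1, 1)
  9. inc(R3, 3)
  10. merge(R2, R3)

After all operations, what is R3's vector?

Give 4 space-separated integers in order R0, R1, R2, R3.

Op 1: merge R2<->R3 -> R2=(0,0,0,0) R3=(0,0,0,0)
Op 2: merge R2<->R0 -> R2=(0,0,0,0) R0=(0,0,0,0)
Op 3: merge R1<->R2 -> R1=(0,0,0,0) R2=(0,0,0,0)
Op 4: inc R0 by 3 -> R0=(3,0,0,0) value=3
Op 5: inc R1 by 4 -> R1=(0,4,0,0) value=4
Op 6: inc R0 by 5 -> R0=(8,0,0,0) value=8
Op 7: merge R1<->R2 -> R1=(0,4,0,0) R2=(0,4,0,0)
Op 8: inc R1 by 1 -> R1=(0,5,0,0) value=5
Op 9: inc R3 by 3 -> R3=(0,0,0,3) value=3
Op 10: merge R2<->R3 -> R2=(0,4,0,3) R3=(0,4,0,3)

Answer: 0 4 0 3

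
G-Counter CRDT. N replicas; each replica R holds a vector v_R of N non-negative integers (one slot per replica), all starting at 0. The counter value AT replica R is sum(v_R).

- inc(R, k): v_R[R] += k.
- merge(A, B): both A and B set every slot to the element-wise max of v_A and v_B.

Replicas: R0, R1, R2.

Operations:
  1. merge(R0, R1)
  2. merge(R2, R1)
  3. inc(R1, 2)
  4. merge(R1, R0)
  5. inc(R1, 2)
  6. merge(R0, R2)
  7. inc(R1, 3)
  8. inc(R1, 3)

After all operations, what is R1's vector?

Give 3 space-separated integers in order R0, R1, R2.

Answer: 0 10 0

Derivation:
Op 1: merge R0<->R1 -> R0=(0,0,0) R1=(0,0,0)
Op 2: merge R2<->R1 -> R2=(0,0,0) R1=(0,0,0)
Op 3: inc R1 by 2 -> R1=(0,2,0) value=2
Op 4: merge R1<->R0 -> R1=(0,2,0) R0=(0,2,0)
Op 5: inc R1 by 2 -> R1=(0,4,0) value=4
Op 6: merge R0<->R2 -> R0=(0,2,0) R2=(0,2,0)
Op 7: inc R1 by 3 -> R1=(0,7,0) value=7
Op 8: inc R1 by 3 -> R1=(0,10,0) value=10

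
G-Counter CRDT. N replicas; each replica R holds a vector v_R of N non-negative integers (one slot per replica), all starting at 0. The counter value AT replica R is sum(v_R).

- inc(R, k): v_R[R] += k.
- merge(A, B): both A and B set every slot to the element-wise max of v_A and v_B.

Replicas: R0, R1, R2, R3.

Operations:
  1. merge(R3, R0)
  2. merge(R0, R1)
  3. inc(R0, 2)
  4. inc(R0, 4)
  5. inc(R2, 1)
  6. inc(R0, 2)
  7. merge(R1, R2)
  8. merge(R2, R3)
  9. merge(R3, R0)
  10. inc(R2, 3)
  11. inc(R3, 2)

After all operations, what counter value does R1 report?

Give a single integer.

Op 1: merge R3<->R0 -> R3=(0,0,0,0) R0=(0,0,0,0)
Op 2: merge R0<->R1 -> R0=(0,0,0,0) R1=(0,0,0,0)
Op 3: inc R0 by 2 -> R0=(2,0,0,0) value=2
Op 4: inc R0 by 4 -> R0=(6,0,0,0) value=6
Op 5: inc R2 by 1 -> R2=(0,0,1,0) value=1
Op 6: inc R0 by 2 -> R0=(8,0,0,0) value=8
Op 7: merge R1<->R2 -> R1=(0,0,1,0) R2=(0,0,1,0)
Op 8: merge R2<->R3 -> R2=(0,0,1,0) R3=(0,0,1,0)
Op 9: merge R3<->R0 -> R3=(8,0,1,0) R0=(8,0,1,0)
Op 10: inc R2 by 3 -> R2=(0,0,4,0) value=4
Op 11: inc R3 by 2 -> R3=(8,0,1,2) value=11

Answer: 1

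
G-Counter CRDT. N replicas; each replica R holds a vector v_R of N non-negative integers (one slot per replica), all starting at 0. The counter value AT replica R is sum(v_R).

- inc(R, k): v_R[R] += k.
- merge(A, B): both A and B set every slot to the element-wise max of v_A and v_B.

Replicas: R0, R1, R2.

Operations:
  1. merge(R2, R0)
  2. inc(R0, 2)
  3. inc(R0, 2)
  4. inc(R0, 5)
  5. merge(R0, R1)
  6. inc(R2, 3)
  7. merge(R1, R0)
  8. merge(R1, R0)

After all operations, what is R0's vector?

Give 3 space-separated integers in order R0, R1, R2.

Answer: 9 0 0

Derivation:
Op 1: merge R2<->R0 -> R2=(0,0,0) R0=(0,0,0)
Op 2: inc R0 by 2 -> R0=(2,0,0) value=2
Op 3: inc R0 by 2 -> R0=(4,0,0) value=4
Op 4: inc R0 by 5 -> R0=(9,0,0) value=9
Op 5: merge R0<->R1 -> R0=(9,0,0) R1=(9,0,0)
Op 6: inc R2 by 3 -> R2=(0,0,3) value=3
Op 7: merge R1<->R0 -> R1=(9,0,0) R0=(9,0,0)
Op 8: merge R1<->R0 -> R1=(9,0,0) R0=(9,0,0)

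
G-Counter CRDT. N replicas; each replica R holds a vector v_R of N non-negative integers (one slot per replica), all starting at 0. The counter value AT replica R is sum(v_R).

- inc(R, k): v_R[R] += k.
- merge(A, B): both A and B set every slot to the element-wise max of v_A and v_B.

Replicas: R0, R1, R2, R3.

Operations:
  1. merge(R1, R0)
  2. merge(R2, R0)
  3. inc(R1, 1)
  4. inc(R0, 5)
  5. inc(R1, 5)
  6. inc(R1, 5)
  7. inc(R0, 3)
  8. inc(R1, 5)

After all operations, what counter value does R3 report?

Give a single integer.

Op 1: merge R1<->R0 -> R1=(0,0,0,0) R0=(0,0,0,0)
Op 2: merge R2<->R0 -> R2=(0,0,0,0) R0=(0,0,0,0)
Op 3: inc R1 by 1 -> R1=(0,1,0,0) value=1
Op 4: inc R0 by 5 -> R0=(5,0,0,0) value=5
Op 5: inc R1 by 5 -> R1=(0,6,0,0) value=6
Op 6: inc R1 by 5 -> R1=(0,11,0,0) value=11
Op 7: inc R0 by 3 -> R0=(8,0,0,0) value=8
Op 8: inc R1 by 5 -> R1=(0,16,0,0) value=16

Answer: 0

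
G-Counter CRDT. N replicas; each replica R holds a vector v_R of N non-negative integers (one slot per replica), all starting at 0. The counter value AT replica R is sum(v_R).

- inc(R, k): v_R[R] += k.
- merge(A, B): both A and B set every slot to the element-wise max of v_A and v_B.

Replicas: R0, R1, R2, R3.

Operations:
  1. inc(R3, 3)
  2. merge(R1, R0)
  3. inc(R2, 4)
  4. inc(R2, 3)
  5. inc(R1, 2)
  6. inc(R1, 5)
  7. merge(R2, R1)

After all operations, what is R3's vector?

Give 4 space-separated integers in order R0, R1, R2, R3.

Op 1: inc R3 by 3 -> R3=(0,0,0,3) value=3
Op 2: merge R1<->R0 -> R1=(0,0,0,0) R0=(0,0,0,0)
Op 3: inc R2 by 4 -> R2=(0,0,4,0) value=4
Op 4: inc R2 by 3 -> R2=(0,0,7,0) value=7
Op 5: inc R1 by 2 -> R1=(0,2,0,0) value=2
Op 6: inc R1 by 5 -> R1=(0,7,0,0) value=7
Op 7: merge R2<->R1 -> R2=(0,7,7,0) R1=(0,7,7,0)

Answer: 0 0 0 3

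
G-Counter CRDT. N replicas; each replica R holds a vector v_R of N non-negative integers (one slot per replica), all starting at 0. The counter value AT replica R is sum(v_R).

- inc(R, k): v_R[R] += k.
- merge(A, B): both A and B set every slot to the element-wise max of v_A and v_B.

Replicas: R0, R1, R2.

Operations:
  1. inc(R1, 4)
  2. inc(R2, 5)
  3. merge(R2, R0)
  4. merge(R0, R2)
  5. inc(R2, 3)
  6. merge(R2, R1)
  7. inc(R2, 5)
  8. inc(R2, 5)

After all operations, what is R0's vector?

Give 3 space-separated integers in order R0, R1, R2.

Op 1: inc R1 by 4 -> R1=(0,4,0) value=4
Op 2: inc R2 by 5 -> R2=(0,0,5) value=5
Op 3: merge R2<->R0 -> R2=(0,0,5) R0=(0,0,5)
Op 4: merge R0<->R2 -> R0=(0,0,5) R2=(0,0,5)
Op 5: inc R2 by 3 -> R2=(0,0,8) value=8
Op 6: merge R2<->R1 -> R2=(0,4,8) R1=(0,4,8)
Op 7: inc R2 by 5 -> R2=(0,4,13) value=17
Op 8: inc R2 by 5 -> R2=(0,4,18) value=22

Answer: 0 0 5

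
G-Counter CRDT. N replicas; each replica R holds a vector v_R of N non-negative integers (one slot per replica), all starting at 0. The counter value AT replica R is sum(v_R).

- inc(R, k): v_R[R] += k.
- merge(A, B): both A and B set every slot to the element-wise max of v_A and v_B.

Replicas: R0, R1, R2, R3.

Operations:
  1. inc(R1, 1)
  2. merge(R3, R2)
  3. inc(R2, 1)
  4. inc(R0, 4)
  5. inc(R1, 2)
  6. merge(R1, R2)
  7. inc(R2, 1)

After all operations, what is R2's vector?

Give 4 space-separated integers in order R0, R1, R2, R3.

Answer: 0 3 2 0

Derivation:
Op 1: inc R1 by 1 -> R1=(0,1,0,0) value=1
Op 2: merge R3<->R2 -> R3=(0,0,0,0) R2=(0,0,0,0)
Op 3: inc R2 by 1 -> R2=(0,0,1,0) value=1
Op 4: inc R0 by 4 -> R0=(4,0,0,0) value=4
Op 5: inc R1 by 2 -> R1=(0,3,0,0) value=3
Op 6: merge R1<->R2 -> R1=(0,3,1,0) R2=(0,3,1,0)
Op 7: inc R2 by 1 -> R2=(0,3,2,0) value=5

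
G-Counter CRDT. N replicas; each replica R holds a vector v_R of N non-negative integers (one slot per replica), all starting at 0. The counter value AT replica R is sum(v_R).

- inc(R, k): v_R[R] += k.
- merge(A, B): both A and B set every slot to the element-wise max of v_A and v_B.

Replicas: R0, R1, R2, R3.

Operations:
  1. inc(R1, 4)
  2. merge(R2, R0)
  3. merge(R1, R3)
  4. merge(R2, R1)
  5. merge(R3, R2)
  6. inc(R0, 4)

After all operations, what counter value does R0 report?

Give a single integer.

Answer: 4

Derivation:
Op 1: inc R1 by 4 -> R1=(0,4,0,0) value=4
Op 2: merge R2<->R0 -> R2=(0,0,0,0) R0=(0,0,0,0)
Op 3: merge R1<->R3 -> R1=(0,4,0,0) R3=(0,4,0,0)
Op 4: merge R2<->R1 -> R2=(0,4,0,0) R1=(0,4,0,0)
Op 5: merge R3<->R2 -> R3=(0,4,0,0) R2=(0,4,0,0)
Op 6: inc R0 by 4 -> R0=(4,0,0,0) value=4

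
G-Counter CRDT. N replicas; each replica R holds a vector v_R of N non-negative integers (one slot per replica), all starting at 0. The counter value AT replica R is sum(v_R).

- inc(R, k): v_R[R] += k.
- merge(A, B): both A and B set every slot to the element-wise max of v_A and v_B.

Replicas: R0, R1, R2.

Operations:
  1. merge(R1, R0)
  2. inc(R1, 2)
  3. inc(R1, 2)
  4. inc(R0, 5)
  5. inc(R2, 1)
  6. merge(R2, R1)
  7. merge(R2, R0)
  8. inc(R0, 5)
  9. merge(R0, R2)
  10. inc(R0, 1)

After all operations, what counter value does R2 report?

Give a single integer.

Op 1: merge R1<->R0 -> R1=(0,0,0) R0=(0,0,0)
Op 2: inc R1 by 2 -> R1=(0,2,0) value=2
Op 3: inc R1 by 2 -> R1=(0,4,0) value=4
Op 4: inc R0 by 5 -> R0=(5,0,0) value=5
Op 5: inc R2 by 1 -> R2=(0,0,1) value=1
Op 6: merge R2<->R1 -> R2=(0,4,1) R1=(0,4,1)
Op 7: merge R2<->R0 -> R2=(5,4,1) R0=(5,4,1)
Op 8: inc R0 by 5 -> R0=(10,4,1) value=15
Op 9: merge R0<->R2 -> R0=(10,4,1) R2=(10,4,1)
Op 10: inc R0 by 1 -> R0=(11,4,1) value=16

Answer: 15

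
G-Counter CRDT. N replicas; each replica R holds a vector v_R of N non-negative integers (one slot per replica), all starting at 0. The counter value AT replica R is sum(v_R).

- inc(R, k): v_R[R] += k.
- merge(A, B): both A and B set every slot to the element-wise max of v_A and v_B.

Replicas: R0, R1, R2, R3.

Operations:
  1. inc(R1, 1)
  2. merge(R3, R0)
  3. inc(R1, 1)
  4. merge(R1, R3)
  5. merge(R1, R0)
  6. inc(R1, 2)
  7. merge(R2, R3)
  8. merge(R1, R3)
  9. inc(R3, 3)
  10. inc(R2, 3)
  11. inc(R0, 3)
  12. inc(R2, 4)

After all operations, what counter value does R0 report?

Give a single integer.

Op 1: inc R1 by 1 -> R1=(0,1,0,0) value=1
Op 2: merge R3<->R0 -> R3=(0,0,0,0) R0=(0,0,0,0)
Op 3: inc R1 by 1 -> R1=(0,2,0,0) value=2
Op 4: merge R1<->R3 -> R1=(0,2,0,0) R3=(0,2,0,0)
Op 5: merge R1<->R0 -> R1=(0,2,0,0) R0=(0,2,0,0)
Op 6: inc R1 by 2 -> R1=(0,4,0,0) value=4
Op 7: merge R2<->R3 -> R2=(0,2,0,0) R3=(0,2,0,0)
Op 8: merge R1<->R3 -> R1=(0,4,0,0) R3=(0,4,0,0)
Op 9: inc R3 by 3 -> R3=(0,4,0,3) value=7
Op 10: inc R2 by 3 -> R2=(0,2,3,0) value=5
Op 11: inc R0 by 3 -> R0=(3,2,0,0) value=5
Op 12: inc R2 by 4 -> R2=(0,2,7,0) value=9

Answer: 5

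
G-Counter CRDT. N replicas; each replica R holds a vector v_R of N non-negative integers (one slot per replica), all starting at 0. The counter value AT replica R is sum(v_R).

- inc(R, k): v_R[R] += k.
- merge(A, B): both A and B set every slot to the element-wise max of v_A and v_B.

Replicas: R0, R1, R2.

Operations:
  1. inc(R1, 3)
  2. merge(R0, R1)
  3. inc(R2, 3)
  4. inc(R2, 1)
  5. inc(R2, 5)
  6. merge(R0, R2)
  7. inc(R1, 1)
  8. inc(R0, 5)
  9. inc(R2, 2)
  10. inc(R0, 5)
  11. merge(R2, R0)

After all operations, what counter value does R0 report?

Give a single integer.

Op 1: inc R1 by 3 -> R1=(0,3,0) value=3
Op 2: merge R0<->R1 -> R0=(0,3,0) R1=(0,3,0)
Op 3: inc R2 by 3 -> R2=(0,0,3) value=3
Op 4: inc R2 by 1 -> R2=(0,0,4) value=4
Op 5: inc R2 by 5 -> R2=(0,0,9) value=9
Op 6: merge R0<->R2 -> R0=(0,3,9) R2=(0,3,9)
Op 7: inc R1 by 1 -> R1=(0,4,0) value=4
Op 8: inc R0 by 5 -> R0=(5,3,9) value=17
Op 9: inc R2 by 2 -> R2=(0,3,11) value=14
Op 10: inc R0 by 5 -> R0=(10,3,9) value=22
Op 11: merge R2<->R0 -> R2=(10,3,11) R0=(10,3,11)

Answer: 24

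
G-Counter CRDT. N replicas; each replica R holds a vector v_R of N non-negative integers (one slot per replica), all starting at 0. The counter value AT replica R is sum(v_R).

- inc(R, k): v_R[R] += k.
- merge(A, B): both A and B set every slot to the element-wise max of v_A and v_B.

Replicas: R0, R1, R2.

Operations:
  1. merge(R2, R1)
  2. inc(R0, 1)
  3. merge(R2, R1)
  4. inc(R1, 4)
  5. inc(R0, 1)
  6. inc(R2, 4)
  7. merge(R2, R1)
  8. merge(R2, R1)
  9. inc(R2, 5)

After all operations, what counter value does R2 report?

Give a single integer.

Answer: 13

Derivation:
Op 1: merge R2<->R1 -> R2=(0,0,0) R1=(0,0,0)
Op 2: inc R0 by 1 -> R0=(1,0,0) value=1
Op 3: merge R2<->R1 -> R2=(0,0,0) R1=(0,0,0)
Op 4: inc R1 by 4 -> R1=(0,4,0) value=4
Op 5: inc R0 by 1 -> R0=(2,0,0) value=2
Op 6: inc R2 by 4 -> R2=(0,0,4) value=4
Op 7: merge R2<->R1 -> R2=(0,4,4) R1=(0,4,4)
Op 8: merge R2<->R1 -> R2=(0,4,4) R1=(0,4,4)
Op 9: inc R2 by 5 -> R2=(0,4,9) value=13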